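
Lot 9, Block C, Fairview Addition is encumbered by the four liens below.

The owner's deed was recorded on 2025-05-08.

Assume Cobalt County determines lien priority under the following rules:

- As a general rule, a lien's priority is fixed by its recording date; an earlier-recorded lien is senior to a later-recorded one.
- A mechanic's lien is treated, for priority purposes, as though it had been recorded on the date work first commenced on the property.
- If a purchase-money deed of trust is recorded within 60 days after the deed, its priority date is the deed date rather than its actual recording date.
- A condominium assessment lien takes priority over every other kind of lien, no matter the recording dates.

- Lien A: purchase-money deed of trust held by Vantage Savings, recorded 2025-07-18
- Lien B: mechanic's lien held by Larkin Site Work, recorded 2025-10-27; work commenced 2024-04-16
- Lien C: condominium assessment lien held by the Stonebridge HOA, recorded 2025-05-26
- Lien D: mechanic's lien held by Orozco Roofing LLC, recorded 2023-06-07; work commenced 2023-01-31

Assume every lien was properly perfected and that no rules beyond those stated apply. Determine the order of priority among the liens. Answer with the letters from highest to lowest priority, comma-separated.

C, D, B, A

Effective dates after the stated exceptions: A was recorded 71 days after the deed, outside the 60-day window, so it keeps its recording date; B's effective date is 2024-04-16, when work began; D's effective date is 2023-01-31, when work began.
C is a condominium assessment lien, so it outranks all other liens regardless of date.
Ordering the rest by effective date: D (2023-01-31), B (2024-04-16), A (2025-07-18).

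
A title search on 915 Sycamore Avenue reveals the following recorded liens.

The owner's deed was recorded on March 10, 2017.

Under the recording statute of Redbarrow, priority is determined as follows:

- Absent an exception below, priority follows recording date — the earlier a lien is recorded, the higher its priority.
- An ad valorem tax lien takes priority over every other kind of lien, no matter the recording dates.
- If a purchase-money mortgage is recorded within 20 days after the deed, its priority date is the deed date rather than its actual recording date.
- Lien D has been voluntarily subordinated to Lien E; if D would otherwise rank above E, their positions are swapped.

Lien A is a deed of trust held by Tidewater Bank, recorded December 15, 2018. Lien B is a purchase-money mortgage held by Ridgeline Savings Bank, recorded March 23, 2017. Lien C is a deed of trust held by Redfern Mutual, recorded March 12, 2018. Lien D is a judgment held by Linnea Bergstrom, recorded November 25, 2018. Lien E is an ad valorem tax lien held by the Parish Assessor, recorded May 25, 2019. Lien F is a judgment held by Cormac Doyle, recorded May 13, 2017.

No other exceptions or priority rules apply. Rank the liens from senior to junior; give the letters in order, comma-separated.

E, B, F, C, D, A

Effective dates: B's effective date is the deed date, March 10, 2017.
E is an ad valorem tax lien, so it outranks all other liens regardless of date.
Ordering the rest by effective date: B (March 10, 2017), F (May 13, 2017), C (March 12, 2018), D (November 25, 2018), A (December 15, 2018).
Since D is not senior to E, the subordination leaves the order unchanged.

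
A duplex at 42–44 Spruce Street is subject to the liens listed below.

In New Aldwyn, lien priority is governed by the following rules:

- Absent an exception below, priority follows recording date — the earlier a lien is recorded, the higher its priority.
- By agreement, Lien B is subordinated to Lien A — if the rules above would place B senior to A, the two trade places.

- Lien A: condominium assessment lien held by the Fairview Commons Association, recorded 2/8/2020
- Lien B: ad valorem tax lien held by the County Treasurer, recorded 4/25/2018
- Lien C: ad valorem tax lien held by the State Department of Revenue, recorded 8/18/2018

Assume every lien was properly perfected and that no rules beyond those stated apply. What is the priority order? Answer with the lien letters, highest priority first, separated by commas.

A, C, B

By effective date: B (4/25/2018), C (8/18/2018), A (2/8/2020).
B is senior to A before the subordination, so the two trade places.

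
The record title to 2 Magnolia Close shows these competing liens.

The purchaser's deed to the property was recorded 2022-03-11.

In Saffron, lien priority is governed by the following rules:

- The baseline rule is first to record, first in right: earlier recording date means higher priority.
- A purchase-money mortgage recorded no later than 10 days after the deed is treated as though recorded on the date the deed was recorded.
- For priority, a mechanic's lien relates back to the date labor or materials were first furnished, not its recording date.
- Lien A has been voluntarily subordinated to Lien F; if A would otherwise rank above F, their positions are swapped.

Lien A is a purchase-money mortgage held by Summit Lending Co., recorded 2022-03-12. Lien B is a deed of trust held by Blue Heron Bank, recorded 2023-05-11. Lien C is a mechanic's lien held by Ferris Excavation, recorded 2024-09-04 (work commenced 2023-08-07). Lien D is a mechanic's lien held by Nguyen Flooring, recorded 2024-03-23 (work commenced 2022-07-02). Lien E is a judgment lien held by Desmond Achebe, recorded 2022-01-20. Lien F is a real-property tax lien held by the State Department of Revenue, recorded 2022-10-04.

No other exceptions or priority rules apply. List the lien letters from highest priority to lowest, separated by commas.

First, effective dates: A relates back to the deed date 2022-03-11; C is treated as recorded 2023-08-07, the work-commencement date; D's effective date is 2022-07-02, when work began.
By effective date: E (2022-01-20), A (2022-03-11), D (2022-07-02), F (2022-10-04), B (2023-05-11), C (2023-08-07).
The subordination applies — A was senior to F — so A and F swap.

E, F, D, A, B, C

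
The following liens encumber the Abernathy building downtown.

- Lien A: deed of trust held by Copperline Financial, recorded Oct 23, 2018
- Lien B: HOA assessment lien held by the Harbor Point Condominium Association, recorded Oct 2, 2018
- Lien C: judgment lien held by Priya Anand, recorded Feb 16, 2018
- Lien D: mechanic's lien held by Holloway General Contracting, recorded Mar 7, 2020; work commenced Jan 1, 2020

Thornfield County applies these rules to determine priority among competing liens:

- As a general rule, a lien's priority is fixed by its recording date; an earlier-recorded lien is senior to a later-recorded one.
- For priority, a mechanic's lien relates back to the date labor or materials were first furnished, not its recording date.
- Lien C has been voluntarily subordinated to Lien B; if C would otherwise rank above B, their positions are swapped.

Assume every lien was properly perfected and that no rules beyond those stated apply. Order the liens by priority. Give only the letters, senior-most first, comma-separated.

B, C, A, D

First, effective dates: D relates back to Jan 1, 2020 (work commenced).
By effective date, earliest first: C (Feb 16, 2018), B (Oct 2, 2018), A (Oct 23, 2018), D (Jan 1, 2020).
Because C would otherwise rank above B, the subordination swaps them.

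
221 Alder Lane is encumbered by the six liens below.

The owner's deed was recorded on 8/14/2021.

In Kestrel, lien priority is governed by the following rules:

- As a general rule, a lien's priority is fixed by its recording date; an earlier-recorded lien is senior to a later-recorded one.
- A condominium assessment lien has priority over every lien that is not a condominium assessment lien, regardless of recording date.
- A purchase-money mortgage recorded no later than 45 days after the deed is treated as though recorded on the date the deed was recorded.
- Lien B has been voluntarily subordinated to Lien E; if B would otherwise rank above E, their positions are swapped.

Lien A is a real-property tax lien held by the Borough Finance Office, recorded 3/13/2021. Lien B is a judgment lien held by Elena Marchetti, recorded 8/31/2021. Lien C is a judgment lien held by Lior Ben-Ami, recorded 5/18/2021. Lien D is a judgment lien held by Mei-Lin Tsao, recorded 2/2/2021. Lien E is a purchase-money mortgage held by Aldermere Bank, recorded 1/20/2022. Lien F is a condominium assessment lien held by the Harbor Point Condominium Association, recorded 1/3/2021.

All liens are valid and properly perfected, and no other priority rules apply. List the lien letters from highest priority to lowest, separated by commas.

Effective dates: E was recorded 159 days after the deed — beyond 45 days — so no relation-back applies.
F, as a condominium assessment lien, has superpriority and ranks first.
Ordering the rest by effective date: D (2/2/2021), A (3/13/2021), C (5/18/2021), B (8/31/2021), E (1/20/2022).
B would otherwise be senior to E, so under the subordination agreement B and E exchange positions.

F, D, A, C, E, B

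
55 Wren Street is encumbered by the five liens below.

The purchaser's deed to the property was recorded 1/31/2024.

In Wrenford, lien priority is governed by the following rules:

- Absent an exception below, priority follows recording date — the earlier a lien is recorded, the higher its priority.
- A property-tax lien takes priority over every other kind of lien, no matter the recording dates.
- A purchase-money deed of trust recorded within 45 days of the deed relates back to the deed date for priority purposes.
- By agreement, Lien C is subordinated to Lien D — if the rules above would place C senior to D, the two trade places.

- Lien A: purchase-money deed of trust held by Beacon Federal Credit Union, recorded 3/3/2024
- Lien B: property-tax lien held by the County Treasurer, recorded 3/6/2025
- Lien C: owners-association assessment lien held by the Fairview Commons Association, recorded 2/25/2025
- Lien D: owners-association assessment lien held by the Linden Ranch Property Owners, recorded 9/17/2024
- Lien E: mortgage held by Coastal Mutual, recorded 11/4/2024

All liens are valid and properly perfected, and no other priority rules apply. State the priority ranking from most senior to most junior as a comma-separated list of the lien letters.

Effective dates: A's effective date is the deed date, 1/31/2024.
B, as a property-tax lien, has superpriority and ranks first.
Ordering the rest by effective date: A (1/31/2024), D (9/17/2024), E (11/4/2024), C (2/25/2025).
C already ranks below D; the subordination has no effect.

B, A, D, E, C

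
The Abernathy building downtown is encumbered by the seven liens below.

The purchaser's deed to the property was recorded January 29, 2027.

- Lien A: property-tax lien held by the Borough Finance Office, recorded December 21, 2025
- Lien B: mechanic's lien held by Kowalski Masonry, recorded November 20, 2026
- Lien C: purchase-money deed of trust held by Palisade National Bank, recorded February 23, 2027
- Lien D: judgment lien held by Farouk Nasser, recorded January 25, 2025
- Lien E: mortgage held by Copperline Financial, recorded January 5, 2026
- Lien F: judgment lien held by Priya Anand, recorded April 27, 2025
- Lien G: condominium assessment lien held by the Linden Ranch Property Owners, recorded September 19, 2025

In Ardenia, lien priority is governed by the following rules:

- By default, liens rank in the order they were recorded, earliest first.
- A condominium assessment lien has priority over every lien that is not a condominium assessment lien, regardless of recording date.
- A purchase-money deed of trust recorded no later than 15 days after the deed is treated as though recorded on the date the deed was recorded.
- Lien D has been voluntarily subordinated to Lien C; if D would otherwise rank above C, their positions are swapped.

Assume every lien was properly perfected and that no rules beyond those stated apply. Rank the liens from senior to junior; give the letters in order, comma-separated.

First, effective dates: C was recorded 25 days after the deed, outside the 15-day window, so it keeps its recording date.
G is a condominium assessment lien, so it outranks all other liens regardless of date.
The other liens, earliest effective date first: D (January 25, 2025), F (April 27, 2025), A (December 21, 2025), E (January 5, 2026), B (November 20, 2026), C (February 23, 2027).
D is senior to C before the subordination, so the two trade places.

G, C, F, A, E, B, D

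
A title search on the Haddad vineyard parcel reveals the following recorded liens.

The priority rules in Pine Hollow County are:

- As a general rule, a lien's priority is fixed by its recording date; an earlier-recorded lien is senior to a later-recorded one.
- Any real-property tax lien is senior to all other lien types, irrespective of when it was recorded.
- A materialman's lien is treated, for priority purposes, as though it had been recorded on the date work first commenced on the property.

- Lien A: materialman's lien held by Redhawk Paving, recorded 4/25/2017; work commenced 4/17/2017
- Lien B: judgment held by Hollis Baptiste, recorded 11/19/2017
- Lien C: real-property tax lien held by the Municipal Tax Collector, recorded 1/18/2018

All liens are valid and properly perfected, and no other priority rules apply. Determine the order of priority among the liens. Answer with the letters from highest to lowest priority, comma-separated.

C, A, B

Adjusting effective dates: A relates back to 4/17/2017 (work commenced).
As a real-property tax lien, C is senior to every other lien.
The other liens, earliest effective date first: A (4/17/2017), B (11/19/2017).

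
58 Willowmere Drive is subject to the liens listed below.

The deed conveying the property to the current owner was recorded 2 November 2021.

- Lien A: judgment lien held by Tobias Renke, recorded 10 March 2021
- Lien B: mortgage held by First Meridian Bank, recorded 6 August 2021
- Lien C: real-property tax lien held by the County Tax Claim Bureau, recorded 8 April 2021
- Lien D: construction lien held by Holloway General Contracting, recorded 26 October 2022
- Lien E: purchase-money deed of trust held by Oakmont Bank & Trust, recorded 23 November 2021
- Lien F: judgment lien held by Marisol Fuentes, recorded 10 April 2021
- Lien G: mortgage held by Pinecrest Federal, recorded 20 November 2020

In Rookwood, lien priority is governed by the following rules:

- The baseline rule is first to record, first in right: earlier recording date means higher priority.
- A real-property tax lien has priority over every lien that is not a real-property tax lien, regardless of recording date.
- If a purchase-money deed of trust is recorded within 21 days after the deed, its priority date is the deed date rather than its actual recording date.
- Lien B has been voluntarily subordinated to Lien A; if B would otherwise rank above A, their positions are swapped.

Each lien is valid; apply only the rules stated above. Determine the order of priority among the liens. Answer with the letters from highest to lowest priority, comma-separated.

C, G, A, F, B, E, D

Effective dates: E's effective date is the deed date, 2 November 2021.
C is a real-property tax lien and takes priority over every other lien.
Ordering the rest by effective date: G (20 November 2020), A (10 March 2021), F (10 April 2021), B (6 August 2021), E (2 November 2021), D (26 October 2022).
Since B is not senior to A, the subordination leaves the order unchanged.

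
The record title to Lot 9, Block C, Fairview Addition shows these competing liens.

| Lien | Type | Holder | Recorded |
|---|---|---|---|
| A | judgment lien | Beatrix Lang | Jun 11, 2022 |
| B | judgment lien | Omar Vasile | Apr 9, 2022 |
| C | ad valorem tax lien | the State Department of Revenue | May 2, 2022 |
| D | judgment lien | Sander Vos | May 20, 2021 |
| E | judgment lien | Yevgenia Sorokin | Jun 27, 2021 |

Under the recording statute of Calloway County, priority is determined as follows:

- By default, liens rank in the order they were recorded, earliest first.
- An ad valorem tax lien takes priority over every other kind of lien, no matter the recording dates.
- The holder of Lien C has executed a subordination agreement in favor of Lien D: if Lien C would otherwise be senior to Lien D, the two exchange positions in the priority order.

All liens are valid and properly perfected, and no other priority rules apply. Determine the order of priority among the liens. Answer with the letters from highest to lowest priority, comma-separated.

C is an ad valorem tax lien and takes priority over every other lien.
Among the remaining liens, by effective date: D (May 20, 2021), E (Jun 27, 2021), B (Apr 9, 2022), A (Jun 11, 2022).
C is senior to D before the subordination, so the two trade places.

D, C, E, B, A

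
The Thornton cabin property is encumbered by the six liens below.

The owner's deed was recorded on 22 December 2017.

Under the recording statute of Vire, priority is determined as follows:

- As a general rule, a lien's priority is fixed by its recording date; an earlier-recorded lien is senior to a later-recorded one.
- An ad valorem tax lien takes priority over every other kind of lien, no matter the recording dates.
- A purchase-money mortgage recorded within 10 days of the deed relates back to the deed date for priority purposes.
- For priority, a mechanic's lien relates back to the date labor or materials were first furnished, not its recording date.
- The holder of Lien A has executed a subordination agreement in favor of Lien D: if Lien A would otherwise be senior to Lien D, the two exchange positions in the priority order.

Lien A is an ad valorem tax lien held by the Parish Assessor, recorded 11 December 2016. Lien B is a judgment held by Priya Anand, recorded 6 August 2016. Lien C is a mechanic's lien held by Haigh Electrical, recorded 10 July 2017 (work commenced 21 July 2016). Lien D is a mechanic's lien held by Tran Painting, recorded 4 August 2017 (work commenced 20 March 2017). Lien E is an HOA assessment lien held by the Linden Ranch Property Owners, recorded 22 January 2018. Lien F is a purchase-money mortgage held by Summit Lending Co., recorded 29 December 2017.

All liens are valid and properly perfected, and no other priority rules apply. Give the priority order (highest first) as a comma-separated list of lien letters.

D, C, B, A, F, E

Adjusting effective dates: C's effective date is 21 July 2016, when work began; D is treated as recorded 20 March 2017, the work-commencement date; F was recorded within the 10-day window, so its effective date is the deed date 22 December 2017.
A is an ad valorem tax lien, so it outranks all other liens regardless of date.
The other liens, earliest effective date first: C (21 July 2016), B (6 August 2016), D (20 March 2017), F (22 December 2017), E (22 January 2018).
A is senior to D before the subordination, so the two trade places.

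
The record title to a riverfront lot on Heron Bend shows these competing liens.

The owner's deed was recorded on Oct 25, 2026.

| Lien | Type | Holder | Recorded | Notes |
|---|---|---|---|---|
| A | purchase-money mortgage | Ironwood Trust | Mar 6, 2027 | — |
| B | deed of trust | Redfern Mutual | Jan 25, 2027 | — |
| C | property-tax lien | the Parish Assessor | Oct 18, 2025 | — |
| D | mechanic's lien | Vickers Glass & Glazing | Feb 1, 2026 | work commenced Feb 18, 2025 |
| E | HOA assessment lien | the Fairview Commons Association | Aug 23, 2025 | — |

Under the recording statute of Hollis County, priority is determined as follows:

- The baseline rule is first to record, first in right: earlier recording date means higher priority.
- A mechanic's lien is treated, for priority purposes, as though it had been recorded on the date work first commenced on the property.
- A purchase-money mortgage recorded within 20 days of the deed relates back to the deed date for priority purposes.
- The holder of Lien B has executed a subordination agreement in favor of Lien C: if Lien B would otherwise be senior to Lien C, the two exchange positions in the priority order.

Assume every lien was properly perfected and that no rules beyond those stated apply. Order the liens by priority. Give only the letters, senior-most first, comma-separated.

Adjusting effective dates: A missed the 20-day window (132 days after the deed), so its recording date stands; D's effective date is Feb 18, 2025, when work began.
By effective date, earliest first: D (Feb 18, 2025), E (Aug 23, 2025), C (Oct 18, 2025), B (Jan 25, 2027), A (Mar 6, 2027).
B is already junior to C, so the subordination agreement changes nothing.

D, E, C, B, A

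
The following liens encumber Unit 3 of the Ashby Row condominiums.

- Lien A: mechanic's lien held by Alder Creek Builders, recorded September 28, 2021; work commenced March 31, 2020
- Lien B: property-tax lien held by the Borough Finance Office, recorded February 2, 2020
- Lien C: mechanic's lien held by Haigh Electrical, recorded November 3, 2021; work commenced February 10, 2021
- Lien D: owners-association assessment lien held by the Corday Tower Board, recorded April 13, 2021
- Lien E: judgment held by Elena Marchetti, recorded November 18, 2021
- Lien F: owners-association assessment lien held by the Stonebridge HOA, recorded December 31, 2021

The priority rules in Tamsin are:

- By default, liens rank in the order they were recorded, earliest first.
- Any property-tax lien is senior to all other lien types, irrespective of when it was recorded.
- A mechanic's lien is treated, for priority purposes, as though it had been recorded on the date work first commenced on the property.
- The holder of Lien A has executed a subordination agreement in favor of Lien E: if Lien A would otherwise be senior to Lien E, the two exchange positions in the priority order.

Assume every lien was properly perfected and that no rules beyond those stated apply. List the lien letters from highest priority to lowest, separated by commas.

B, E, C, D, A, F

Adjusting effective dates: A relates back to March 31, 2020 (work commenced); C's effective date is February 10, 2021, when work began.
B is a property-tax lien and takes priority over every other lien.
The other liens, earliest effective date first: A (March 31, 2020), C (February 10, 2021), D (April 13, 2021), E (November 18, 2021), F (December 31, 2021).
Because A would otherwise rank above E, the subordination swaps them.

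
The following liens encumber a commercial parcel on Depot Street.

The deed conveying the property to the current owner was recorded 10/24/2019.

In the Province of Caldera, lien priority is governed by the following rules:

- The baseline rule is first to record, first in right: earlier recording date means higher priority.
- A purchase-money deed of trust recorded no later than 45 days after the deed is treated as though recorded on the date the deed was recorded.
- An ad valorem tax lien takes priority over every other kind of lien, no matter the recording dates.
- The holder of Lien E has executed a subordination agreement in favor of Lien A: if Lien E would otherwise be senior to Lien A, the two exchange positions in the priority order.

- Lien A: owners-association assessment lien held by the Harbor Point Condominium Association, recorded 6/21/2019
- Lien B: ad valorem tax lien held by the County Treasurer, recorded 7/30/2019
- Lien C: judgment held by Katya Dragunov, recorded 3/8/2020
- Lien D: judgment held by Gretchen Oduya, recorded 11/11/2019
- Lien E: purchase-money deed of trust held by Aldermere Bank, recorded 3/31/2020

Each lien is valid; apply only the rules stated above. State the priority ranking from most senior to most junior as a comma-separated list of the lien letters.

First, effective dates: E was recorded 159 days after the deed — beyond 45 days — so no relation-back applies.
B, as an ad valorem tax lien, has superpriority and ranks first.
Ordering the rest by effective date: A (6/21/2019), D (11/11/2019), C (3/8/2020), E (3/31/2020).
Since E is not senior to A, the subordination leaves the order unchanged.

B, A, D, C, E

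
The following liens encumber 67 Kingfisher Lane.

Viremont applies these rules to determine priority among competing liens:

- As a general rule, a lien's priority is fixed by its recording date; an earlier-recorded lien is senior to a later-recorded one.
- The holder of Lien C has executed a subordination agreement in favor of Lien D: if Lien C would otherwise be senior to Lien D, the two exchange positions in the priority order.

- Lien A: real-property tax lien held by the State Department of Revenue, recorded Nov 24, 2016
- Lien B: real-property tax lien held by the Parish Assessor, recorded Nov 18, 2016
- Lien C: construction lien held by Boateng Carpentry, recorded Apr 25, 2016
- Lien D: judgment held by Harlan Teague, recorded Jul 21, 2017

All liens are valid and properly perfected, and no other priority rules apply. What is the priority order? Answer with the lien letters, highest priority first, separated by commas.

By effective date: C (Apr 25, 2016), B (Nov 18, 2016), A (Nov 24, 2016), D (Jul 21, 2017).
Because C would otherwise rank above D, the subordination swaps them.

D, B, A, C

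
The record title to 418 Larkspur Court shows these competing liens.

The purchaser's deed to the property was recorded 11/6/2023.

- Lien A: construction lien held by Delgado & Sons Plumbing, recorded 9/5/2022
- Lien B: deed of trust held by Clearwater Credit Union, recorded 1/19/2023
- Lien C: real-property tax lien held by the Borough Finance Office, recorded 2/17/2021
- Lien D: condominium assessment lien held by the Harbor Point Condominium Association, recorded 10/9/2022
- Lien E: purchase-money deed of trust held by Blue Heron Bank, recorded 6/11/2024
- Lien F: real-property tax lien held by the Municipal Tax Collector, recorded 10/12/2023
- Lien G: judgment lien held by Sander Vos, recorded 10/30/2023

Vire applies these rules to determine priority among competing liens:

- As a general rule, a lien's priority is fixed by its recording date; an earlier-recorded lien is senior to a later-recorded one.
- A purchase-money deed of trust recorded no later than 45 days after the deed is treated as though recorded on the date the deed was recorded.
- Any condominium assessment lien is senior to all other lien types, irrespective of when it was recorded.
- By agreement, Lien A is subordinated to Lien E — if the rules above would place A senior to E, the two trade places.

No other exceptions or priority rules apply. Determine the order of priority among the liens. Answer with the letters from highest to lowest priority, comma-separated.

D, C, E, B, F, G, A

Adjusting effective dates: E was recorded 218 days after the deed — beyond 45 days — so no relation-back applies.
D is a condominium assessment lien, so it outranks all other liens regardless of date.
Ordering the rest by effective date: C (2/17/2021), A (9/5/2022), B (1/19/2023), F (10/12/2023), G (10/30/2023), E (6/11/2024).
A would otherwise be senior to E, so under the subordination agreement A and E exchange positions.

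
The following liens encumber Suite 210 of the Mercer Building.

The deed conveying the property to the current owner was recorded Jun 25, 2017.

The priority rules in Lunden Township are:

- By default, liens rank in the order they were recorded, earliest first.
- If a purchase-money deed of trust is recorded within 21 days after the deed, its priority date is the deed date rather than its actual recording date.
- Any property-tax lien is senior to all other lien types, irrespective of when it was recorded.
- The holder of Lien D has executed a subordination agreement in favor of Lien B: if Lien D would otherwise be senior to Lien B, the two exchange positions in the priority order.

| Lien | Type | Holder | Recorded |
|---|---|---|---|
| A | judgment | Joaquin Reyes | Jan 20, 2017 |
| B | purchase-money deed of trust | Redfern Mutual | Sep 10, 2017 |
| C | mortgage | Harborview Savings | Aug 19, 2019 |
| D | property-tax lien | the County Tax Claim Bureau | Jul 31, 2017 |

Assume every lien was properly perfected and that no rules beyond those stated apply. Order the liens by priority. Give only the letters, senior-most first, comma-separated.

B, A, D, C

Effective dates: B missed the 21-day window (77 days after the deed), so its recording date stands.
D is a property-tax lien, so it outranks all other liens regardless of date.
Remaining liens by effective date: A (Jan 20, 2017), B (Sep 10, 2017), C (Aug 19, 2019).
Because D would otherwise rank above B, the subordination swaps them.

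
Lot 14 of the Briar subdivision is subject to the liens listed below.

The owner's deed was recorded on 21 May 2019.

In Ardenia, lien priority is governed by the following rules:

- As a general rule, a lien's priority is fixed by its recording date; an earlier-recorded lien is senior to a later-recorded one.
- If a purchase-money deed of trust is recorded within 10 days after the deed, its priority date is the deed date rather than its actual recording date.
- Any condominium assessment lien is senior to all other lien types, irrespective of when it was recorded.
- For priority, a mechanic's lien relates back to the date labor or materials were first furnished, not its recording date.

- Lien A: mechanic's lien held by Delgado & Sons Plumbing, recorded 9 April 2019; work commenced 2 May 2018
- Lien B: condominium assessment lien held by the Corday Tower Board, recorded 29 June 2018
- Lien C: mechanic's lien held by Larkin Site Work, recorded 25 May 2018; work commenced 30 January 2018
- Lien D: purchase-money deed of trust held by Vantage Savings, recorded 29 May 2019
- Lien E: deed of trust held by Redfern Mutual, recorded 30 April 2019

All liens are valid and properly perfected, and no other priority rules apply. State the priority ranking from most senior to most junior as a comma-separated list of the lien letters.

B, C, A, E, D

Effective dates after the stated exceptions: A relates back to 2 May 2018 (work commenced); C's effective date is 30 January 2018, when work began; D relates back to the deed date 21 May 2019.
B, as a condominium assessment lien, has superpriority and ranks first.
The other liens, earliest effective date first: C (30 January 2018), A (2 May 2018), E (30 April 2019), D (21 May 2019).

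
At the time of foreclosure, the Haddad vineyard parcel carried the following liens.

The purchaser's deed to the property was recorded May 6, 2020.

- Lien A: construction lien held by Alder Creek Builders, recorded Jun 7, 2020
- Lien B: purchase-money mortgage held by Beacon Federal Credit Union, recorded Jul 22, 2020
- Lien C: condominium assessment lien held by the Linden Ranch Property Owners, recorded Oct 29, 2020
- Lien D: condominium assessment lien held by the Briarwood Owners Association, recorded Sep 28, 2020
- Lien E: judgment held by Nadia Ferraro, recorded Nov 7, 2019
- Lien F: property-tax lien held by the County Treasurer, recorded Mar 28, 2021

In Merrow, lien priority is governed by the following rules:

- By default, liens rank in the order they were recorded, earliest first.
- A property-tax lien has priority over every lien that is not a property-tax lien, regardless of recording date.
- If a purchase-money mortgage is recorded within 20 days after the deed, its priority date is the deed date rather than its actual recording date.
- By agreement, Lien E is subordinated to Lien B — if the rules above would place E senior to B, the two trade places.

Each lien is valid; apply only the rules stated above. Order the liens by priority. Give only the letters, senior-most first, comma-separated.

F, B, A, E, D, C

Effective dates: B was recorded 77 days after the deed — beyond 20 days — so no relation-back applies.
As a property-tax lien, F is senior to every other lien.
Ordering the rest by effective date: E (Nov 7, 2019), A (Jun 7, 2020), B (Jul 22, 2020), D (Sep 28, 2020), C (Oct 29, 2020).
The subordination applies — E was senior to B — so E and B swap.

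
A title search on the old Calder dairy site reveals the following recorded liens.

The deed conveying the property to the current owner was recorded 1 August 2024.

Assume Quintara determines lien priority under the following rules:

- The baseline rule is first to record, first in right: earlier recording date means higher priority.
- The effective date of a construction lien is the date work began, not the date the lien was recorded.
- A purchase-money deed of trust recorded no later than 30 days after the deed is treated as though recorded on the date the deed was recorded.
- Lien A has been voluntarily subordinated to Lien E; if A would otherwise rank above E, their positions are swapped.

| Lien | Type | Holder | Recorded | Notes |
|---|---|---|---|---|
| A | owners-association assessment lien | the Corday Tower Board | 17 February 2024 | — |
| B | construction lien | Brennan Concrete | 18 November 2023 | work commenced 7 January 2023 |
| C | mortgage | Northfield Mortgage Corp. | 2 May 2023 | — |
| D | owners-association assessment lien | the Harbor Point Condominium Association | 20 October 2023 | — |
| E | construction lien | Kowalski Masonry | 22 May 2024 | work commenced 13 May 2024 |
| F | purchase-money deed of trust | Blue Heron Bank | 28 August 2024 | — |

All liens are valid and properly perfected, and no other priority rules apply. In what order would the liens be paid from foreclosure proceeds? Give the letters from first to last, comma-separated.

B, C, D, E, A, F

First, effective dates: B is treated as recorded 7 January 2023, the work-commencement date; E's effective date is 13 May 2024, when work began; F's effective date is the deed date, 1 August 2024.
Sorted by effective date: B (7 January 2023), C (2 May 2023), D (20 October 2023), A (17 February 2024), E (13 May 2024), F (1 August 2024).
A is senior to E before the subordination, so the two trade places.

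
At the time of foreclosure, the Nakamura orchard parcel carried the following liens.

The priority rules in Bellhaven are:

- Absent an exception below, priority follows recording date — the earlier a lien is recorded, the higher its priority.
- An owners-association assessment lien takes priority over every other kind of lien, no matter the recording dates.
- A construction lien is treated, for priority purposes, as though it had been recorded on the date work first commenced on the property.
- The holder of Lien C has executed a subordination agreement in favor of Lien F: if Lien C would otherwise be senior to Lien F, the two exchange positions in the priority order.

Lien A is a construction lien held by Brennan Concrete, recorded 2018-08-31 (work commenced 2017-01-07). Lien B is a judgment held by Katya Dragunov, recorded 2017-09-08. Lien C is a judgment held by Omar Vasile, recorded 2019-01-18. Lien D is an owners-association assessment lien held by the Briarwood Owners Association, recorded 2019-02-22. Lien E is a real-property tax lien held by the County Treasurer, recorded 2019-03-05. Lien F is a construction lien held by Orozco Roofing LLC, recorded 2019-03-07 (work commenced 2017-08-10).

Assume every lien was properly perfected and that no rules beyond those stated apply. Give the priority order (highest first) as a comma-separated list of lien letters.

D, A, F, B, C, E

Effective dates: A relates back to 2017-01-07 (work commenced); F relates back to 2017-08-10 (work commenced).
D is an owners-association assessment lien, so it outranks all other liens regardless of date.
Remaining liens by effective date: A (2017-01-07), F (2017-08-10), B (2017-09-08), C (2019-01-18), E (2019-03-05).
C is already junior to F, so the subordination agreement changes nothing.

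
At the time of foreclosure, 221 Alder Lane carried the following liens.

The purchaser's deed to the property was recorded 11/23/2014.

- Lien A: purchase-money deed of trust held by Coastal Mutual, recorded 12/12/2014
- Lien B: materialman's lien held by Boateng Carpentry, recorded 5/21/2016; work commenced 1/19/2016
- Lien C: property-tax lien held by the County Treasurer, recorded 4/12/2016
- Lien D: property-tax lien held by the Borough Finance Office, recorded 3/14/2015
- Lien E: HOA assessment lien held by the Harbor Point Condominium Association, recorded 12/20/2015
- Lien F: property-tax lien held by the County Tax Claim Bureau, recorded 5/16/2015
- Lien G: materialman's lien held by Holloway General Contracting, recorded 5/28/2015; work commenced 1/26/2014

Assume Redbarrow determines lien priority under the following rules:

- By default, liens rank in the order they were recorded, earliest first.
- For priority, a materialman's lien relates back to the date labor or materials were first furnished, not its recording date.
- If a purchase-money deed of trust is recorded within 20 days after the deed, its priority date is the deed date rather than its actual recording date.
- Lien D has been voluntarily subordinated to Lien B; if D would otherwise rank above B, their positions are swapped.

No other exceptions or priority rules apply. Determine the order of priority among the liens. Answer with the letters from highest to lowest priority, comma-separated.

G, A, B, F, E, D, C

Effective dates: A was recorded within the 20-day window, so its effective date is the deed date 11/23/2014; B relates back to 1/19/2016 (work commenced); G relates back to 1/26/2014 (work commenced).
Sorted by effective date: G (1/26/2014), A (11/23/2014), D (3/14/2015), F (5/16/2015), E (12/20/2015), B (1/19/2016), C (4/12/2016).
D would otherwise be senior to B, so under the subordination agreement D and B exchange positions.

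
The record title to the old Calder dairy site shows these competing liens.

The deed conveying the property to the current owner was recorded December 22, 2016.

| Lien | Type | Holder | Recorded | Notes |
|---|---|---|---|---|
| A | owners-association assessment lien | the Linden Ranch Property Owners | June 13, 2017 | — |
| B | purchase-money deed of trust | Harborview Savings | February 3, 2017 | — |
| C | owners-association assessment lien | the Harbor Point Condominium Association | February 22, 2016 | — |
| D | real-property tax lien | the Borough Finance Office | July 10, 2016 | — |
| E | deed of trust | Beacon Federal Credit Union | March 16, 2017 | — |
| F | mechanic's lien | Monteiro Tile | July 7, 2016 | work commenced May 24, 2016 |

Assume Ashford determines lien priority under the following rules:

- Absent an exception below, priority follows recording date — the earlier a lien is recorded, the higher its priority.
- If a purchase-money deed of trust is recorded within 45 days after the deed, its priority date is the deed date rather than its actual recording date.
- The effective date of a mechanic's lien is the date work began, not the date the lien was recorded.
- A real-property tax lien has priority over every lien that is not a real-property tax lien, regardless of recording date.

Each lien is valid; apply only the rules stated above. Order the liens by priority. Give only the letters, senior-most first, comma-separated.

D, C, F, B, E, A

Effective dates after the stated exceptions: B was recorded within the 45-day window, so its effective date is the deed date December 22, 2016; F is treated as recorded May 24, 2016, the work-commencement date.
D, as a real-property tax lien, has superpriority and ranks first.
Ordering the rest by effective date: C (February 22, 2016), F (May 24, 2016), B (December 22, 2016), E (March 16, 2017), A (June 13, 2017).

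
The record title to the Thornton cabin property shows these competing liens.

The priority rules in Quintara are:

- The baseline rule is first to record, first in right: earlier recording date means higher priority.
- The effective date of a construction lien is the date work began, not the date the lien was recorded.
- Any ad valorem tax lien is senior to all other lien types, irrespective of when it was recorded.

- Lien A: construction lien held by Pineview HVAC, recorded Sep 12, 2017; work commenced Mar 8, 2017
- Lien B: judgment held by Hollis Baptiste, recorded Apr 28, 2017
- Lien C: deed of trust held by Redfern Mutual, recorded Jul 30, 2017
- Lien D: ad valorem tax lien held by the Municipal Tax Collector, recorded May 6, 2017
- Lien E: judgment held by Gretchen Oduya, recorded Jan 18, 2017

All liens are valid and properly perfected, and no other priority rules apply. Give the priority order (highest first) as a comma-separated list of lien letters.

Adjusting effective dates: A's effective date is Mar 8, 2017, when work began.
D, as an ad valorem tax lien, has superpriority and ranks first.
Ordering the rest by effective date: E (Jan 18, 2017), A (Mar 8, 2017), B (Apr 28, 2017), C (Jul 30, 2017).

D, E, A, B, C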